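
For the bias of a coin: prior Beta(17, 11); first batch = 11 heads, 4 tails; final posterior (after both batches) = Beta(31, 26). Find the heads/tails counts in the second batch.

Because Beta–binomial updating is additive in the counts, the combined data contributed (α_post−α_prior, β_post−β_prior) successes and failures.
Total across both batches: 31−17=14 heads, 26−11=15 tails.
Subtract the first batch: 14−11=3 heads and 15−4=11 tails.

3 heads and 11 tails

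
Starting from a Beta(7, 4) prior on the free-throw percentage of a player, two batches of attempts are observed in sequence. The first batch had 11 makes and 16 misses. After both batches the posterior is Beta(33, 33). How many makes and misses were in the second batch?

15 makes and 13 misses

Sequential conjugate updates are equivalent to a single update on the pooled data, so total successes = posterior α − prior α and total failures = posterior β − prior β.
Total across both batches: 33−7=26 makes, 33−4=29 misses.
Subtract the first batch: 26−11=15 makes and 29−16=13 misses.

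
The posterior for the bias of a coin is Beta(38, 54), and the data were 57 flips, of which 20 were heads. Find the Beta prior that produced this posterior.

Beta(18, 17)

Under Beta–binomial conjugacy the posterior parameters are (α+s, β+f).
Subtract the data counts: 38−20=18, 54−37=17.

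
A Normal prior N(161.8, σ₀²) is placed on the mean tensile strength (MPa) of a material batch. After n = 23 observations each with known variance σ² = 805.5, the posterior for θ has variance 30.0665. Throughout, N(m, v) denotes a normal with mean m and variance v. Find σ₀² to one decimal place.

Posterior precision equals prior precision plus data precision: 1/σ_n² = 1/σ₀² + n/σ².
So 1/σ₀² = 1/30.0665 − 23/805.5 = 0.033260 − 0.028554 = 0.004706.
Hence σ₀² = 1/0.004706 ≈ 212.5.

σ₀² = 212.5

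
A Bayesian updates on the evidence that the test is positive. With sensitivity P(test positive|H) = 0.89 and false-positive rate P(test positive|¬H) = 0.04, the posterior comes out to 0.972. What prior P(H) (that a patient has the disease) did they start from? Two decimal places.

Bayes' rule in odds form gives O(H|E) = O(H)·[P(E|H)/P(E|¬H)], hence O(H) = O(H|E)/LR.
Posterior odds = 0.972/(1−0.972) = 34.7143. LR = 0.89/0.04 = 22.2500.
Prior odds = 34.7143/22.2500 = 1.5602, so P(H) = 1.5602/(1+1.5602) ≈ 0.61.

P(H) = 0.61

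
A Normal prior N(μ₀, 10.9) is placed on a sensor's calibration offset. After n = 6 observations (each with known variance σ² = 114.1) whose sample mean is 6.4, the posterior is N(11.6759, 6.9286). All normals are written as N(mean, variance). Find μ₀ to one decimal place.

μ₀ = 14.7

With known observation variance, the Normal–Normal posterior has precision τ_n = τ₀ + n/σ² and mean μ_n = (τ₀μ₀ + (n/σ²)x̄)/τ_n.
Here τ₀ = 1/10.9 = 0.091743 and τ_data = 6/114.1 = 0.052585, so τ_n = 0.144328.
Rearranging for μ₀: μ₀ = (μ_n·τ_n − τ_data·x̄)/τ₀ = (11.6759·0.144328 − 0.052585·6.4) / 0.091743 = 1.348615/0.091743 ≈ 14.7.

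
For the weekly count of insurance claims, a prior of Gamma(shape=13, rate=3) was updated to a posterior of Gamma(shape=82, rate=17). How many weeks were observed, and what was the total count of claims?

n = 14 weeks with total 69 claims

A Gamma(α, β) prior (rate parametrization) on a Poisson rate with n observations summing to S gives posterior Gamma(α+S, β+n).
Matching: Σxᵢ = 82 − 13 = 69 and n = 17 − 3 = 14.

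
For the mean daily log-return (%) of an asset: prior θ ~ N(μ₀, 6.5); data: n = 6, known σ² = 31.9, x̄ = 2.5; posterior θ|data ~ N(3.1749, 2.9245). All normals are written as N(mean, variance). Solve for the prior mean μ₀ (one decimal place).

The posterior mean is a precision-weighted average: μ_n = (τ₀μ₀ + τ_data·x̄)/(τ₀+τ_data), with τ₀=1/σ₀² and τ_data=n/σ².
Here τ₀ = 1/6.5 = 0.153846 and τ_data = 6/31.9 = 0.188088, so τ_n = 0.341934.
Rearranging for μ₀: μ₀ = (μ_n·τ_n − τ_data·x̄)/τ₀ = (3.1749·0.341934 − 0.188088·2.5) / 0.153846 = 0.615386/0.153846 ≈ 4.0.

μ₀ = 4.0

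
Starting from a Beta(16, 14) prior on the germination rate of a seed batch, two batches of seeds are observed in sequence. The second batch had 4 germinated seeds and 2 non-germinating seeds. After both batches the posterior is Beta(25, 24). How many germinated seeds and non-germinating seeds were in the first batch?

Because Beta–binomial updating is additive in the counts, the combined data contributed (α_post−α_prior, β_post−β_prior) successes and failures.
Total across both batches: 25−16=9 germinated seeds, 24−14=10 non-germinating seeds.
Subtract the second batch: 9−4=5 germinated seeds and 10−2=8 non-germinating seeds.

5 germinated seeds and 8 non-germinating seeds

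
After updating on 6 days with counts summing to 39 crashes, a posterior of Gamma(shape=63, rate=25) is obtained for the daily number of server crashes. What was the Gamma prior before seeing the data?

Gamma(shape=24, rate=19)

Gamma–Poisson conjugacy: posterior shape = α + Σxᵢ, posterior rate = β + n.
So α = 63 − 39 = 24 and β = 25 − 6 = 19.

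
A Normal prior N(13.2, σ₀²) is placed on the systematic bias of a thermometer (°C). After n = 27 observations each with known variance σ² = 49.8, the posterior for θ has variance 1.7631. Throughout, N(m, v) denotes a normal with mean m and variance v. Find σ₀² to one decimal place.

σ₀² = 40.0

For the Normal–Normal model with known σ², precisions add: τ_n = τ₀ + n/σ².
So 1/σ₀² = 1/1.7631 − 27/49.8 = 0.567183 − 0.542169 = 0.025014.
Hence σ₀² = 1/0.025014 ≈ 40.0.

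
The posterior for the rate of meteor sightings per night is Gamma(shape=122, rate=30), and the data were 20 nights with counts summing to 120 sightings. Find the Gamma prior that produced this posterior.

A Gamma(α, β) prior (rate parametrization) on a Poisson rate with n observations summing to S gives posterior Gamma(α+S, β+n).
So α = 122 − 120 = 2 and β = 30 − 20 = 10.

Gamma(shape=2, rate=10)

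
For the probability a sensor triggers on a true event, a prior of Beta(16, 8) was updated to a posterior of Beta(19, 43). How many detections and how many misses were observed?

A Beta(α, β) prior with s successes and f failures in binomial data gives a Beta(α+s, β+f) posterior.
So s = 19 − 16 = 3 and f = 43 − 8 = 35.

3 detections and 35 misses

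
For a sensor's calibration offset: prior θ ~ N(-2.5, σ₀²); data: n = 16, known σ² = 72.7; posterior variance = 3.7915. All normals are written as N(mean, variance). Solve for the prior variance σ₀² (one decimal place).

σ₀² = 22.9

Posterior precision equals prior precision plus data precision: 1/σ_n² = 1/σ₀² + n/σ².
So 1/σ₀² = 1/3.7915 − 16/72.7 = 0.263748 − 0.220083 = 0.043665.
Hence σ₀² = 1/0.043665 ≈ 22.9.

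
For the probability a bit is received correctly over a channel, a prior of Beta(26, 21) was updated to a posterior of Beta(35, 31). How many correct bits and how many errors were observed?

9 correct bits and 10 errors

Under Beta–binomial conjugacy the posterior parameters are (a+s, b+f).
So s = 35 − 26 = 9 and f = 31 − 21 = 10.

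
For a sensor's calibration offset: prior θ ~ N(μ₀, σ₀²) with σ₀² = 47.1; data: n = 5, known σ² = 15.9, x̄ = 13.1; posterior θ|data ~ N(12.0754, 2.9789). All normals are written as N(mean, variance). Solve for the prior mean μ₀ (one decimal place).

μ₀ = -3.1

With known observation variance, the Normal–Normal posterior has precision τ_n = τ₀ + n/σ² and mean μ_n = (τ₀μ₀ + (n/σ²)x̄)/τ_n.
Here τ₀ = 1/47.1 = 0.021231 and τ_data = 5/15.9 = 0.314465, so τ_n = 0.335696.
Rearranging for μ₀: μ₀ = (μ_n·τ_n − τ_data·x̄)/τ₀ = (12.0754·0.335696 − 0.314465·13.1) / 0.021231 = -0.065828/0.021231 ≈ -3.1.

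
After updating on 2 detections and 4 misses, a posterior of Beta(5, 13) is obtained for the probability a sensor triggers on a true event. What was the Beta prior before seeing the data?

Beta(3, 9)

Under Beta–binomial conjugacy the posterior parameters are (α+s, β+f).
So α = 5 − 2 = 3 and β = 13 − 4 = 9.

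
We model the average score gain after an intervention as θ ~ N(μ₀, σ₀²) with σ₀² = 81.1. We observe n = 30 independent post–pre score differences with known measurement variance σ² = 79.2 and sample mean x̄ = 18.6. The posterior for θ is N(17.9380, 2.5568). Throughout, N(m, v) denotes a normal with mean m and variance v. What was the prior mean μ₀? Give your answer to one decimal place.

The posterior mean is a precision-weighted average: μ_n = (τ₀μ₀ + τ_data·x̄)/(τ₀+τ_data), with τ₀=1/σ₀² and τ_data=n/σ².
Here τ₀ = 1/81.1 = 0.012330 and τ_data = 30/79.2 = 0.378788, so τ_n = 0.391118.
Rearranging for μ₀: μ₀ = (μ_n·τ_n − τ_data·x̄)/τ₀ = (17.9380·0.391118 − 0.378788·18.6) / 0.012330 = -0.029582/0.012330 ≈ -2.4.

μ₀ = -2.4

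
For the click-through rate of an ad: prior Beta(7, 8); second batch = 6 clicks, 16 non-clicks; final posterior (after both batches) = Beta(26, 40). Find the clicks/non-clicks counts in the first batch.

13 clicks and 16 non-clicks

Sequential conjugate updates are equivalent to a single update on the pooled data, so total successes = posterior α − prior α and total failures = posterior β − prior β.
Total across both batches: 26−7=19 clicks, 40−8=32 non-clicks.
Subtract the second batch: 19−6=13 clicks and 32−16=16 non-clicks.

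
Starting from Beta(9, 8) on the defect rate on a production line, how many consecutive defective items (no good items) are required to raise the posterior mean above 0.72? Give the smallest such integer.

k = 12

After k defective items and 0 good items the posterior is Beta(9+k, 8), with mean (9+k)/(9+8+k).
Set (9+k)/(17+k) > 0.72 and solve: k > (0.72·17 − 9)/(1 − 0.72) = 11.571.
The smallest integer exceeding 11.571 is 12.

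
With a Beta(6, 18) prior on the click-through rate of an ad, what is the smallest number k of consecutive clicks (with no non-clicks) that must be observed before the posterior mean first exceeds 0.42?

k = 8

After k clicks and 0 non-clicks the posterior is Beta(6+k, 18), with mean (6+k)/(6+18+k).
Set (6+k)/(24+k) > 0.42 and solve: k > (0.42·24 − 6)/(1 − 0.42) = 7.034.
The smallest integer exceeding 7.034 is 8, and checking k=8: (14)/(32) = 0.4375 > 0.42.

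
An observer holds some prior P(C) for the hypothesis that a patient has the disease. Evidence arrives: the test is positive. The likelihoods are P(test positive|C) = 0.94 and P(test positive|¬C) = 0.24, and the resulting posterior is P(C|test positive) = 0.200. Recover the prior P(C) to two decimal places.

P(C) = 0.06

In odds form, posterior odds = prior odds × likelihood ratio, so prior odds = posterior odds ÷ LR.
Posterior odds = 0.200/(1−0.200) = 0.2500. LR = 0.94/0.24 = 3.9167.
Prior odds = 0.2500/3.9167 = 0.0638, so P(C) = 0.0638/(1+0.0638) ≈ 0.06.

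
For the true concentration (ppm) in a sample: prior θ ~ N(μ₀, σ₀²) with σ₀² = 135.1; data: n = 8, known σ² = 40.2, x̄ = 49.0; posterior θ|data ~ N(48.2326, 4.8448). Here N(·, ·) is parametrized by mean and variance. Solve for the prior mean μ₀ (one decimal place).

μ₀ = 27.6

The posterior mean is a precision-weighted average: μ_n = (τ₀μ₀ + τ_data·x̄)/(τ₀+τ_data), with τ₀=1/σ₀² and τ_data=n/σ².
Here τ₀ = 1/135.1 = 0.007402 and τ_data = 8/40.2 = 0.199005, so τ_n = 0.206407.
Rearranging for μ₀: μ₀ = (μ_n·τ_n − τ_data·x̄)/τ₀ = (48.2326·0.206407 − 0.199005·49.0) / 0.007402 = 0.204301/0.007402 ≈ 27.6.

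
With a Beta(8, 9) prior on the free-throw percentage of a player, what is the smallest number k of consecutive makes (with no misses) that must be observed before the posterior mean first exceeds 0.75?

k = 20

After k makes and 0 misses the posterior is Beta(8+k, 9), with mean (8+k)/(8+9+k).
Set (8+k)/(17+k) > 0.75 and solve: k > (0.75·17 − 8)/(1 − 0.75) = 19.000.
The smallest integer exceeding 19.000 is 20, and checking k=20: (28)/(37) = 0.7568 > 0.75.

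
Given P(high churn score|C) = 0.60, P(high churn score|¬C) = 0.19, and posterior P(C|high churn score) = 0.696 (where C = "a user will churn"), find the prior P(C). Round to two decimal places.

P(C) = 0.42

Bayes' rule in odds form gives O(C|E) = O(C)·[P(E|C)/P(E|¬C)], hence O(C) = O(C|E)/LR.
Posterior odds = 0.696/(1−0.696) = 2.2895. LR = 0.60/0.19 = 3.1579.
Prior odds = 2.2895/3.1579 = 0.7250, so P(C) = 0.7250/(1+0.7250) ≈ 0.42.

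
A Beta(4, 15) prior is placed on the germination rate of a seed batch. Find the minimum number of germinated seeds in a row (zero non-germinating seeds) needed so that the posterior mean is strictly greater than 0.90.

k = 132

After k germinated seeds and 0 non-germinating seeds the posterior is Beta(4+k, 15), with mean (4+k)/(4+15+k).
Set (4+k)/(19+k) > 0.90 and solve: k > (0.90·19 − 4)/(1 − 0.90) = 131.000.
The smallest integer exceeding 131.000 is 132.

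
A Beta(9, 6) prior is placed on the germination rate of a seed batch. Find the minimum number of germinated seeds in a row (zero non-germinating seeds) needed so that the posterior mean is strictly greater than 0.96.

k = 136

After k germinated seeds and 0 non-germinating seeds the posterior is Beta(9+k, 6), with mean (9+k)/(9+6+k).
Set (9+k)/(15+k) > 0.96 and solve: k > (0.96·15 − 9)/(1 − 0.96) = 135.000.
The smallest integer exceeding 135.000 is 136, and checking k=136: (145)/(151) = 0.9603 > 0.96.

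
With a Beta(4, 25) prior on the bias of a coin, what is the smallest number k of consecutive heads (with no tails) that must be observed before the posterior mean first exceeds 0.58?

After k heads and 0 tails the posterior is Beta(4+k, 25), with mean (4+k)/(4+25+k).
Set (4+k)/(29+k) > 0.58 and solve: k > (0.58·29 − 4)/(1 − 0.58) = 30.524.
The smallest integer exceeding 30.524 is 31.

k = 31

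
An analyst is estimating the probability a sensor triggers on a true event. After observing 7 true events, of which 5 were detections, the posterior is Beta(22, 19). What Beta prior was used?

Under Beta–binomial conjugacy the posterior parameters are (a+s, b+f).
So a = 22 − 5 = 17 and b = 19 − 2 = 17.

Beta(17, 17)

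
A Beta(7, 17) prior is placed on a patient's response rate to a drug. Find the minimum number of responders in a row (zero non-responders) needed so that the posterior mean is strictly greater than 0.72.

After k responders and 0 non-responders the posterior is Beta(7+k, 17), with mean (7+k)/(7+17+k).
Set (7+k)/(24+k) > 0.72 and solve: k > (0.72·24 − 7)/(1 − 0.72) = 36.714.
The smallest integer exceeding 36.714 is 37.

k = 37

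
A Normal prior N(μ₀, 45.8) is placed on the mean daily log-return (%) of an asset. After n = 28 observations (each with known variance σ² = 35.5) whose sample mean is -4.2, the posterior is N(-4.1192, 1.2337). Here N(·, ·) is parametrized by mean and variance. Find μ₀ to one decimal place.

μ₀ = -1.2

The posterior mean is a precision-weighted average: μ_n = (τ₀μ₀ + τ_data·x̄)/(τ₀+τ_data), with τ₀=1/σ₀² and τ_data=n/σ².
Here τ₀ = 1/45.8 = 0.021834 and τ_data = 28/35.5 = 0.788732, so τ_n = 0.810566.
Rearranging for μ₀: μ₀ = (μ_n·τ_n − τ_data·x̄)/τ₀ = (-4.1192·0.810566 − 0.788732·-4.2) / 0.021834 = -0.026209/0.021834 ≈ -1.2.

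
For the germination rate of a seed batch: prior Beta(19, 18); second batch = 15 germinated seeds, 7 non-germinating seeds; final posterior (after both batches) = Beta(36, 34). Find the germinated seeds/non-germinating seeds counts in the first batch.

Sequential conjugate updates are equivalent to a single update on the pooled data, so total successes = posterior α − prior α and total failures = posterior β − prior β.
Total across both batches: 36−19=17 germinated seeds, 34−18=16 non-germinating seeds.
Subtract the second batch: 17−15=2 germinated seeds and 16−7=9 non-germinating seeds.

2 germinated seeds and 9 non-germinating seeds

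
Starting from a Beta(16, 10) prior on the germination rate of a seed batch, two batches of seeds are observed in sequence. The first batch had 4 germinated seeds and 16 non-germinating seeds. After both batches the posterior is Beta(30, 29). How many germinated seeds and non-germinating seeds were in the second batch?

Because Beta–binomial updating is additive in the counts, the combined data contributed (α_post−α_prior, β_post−β_prior) successes and failures.
Total across both batches: 30−16=14 germinated seeds, 29−10=19 non-germinating seeds.
Subtract the first batch: 14−4=10 germinated seeds and 19−16=3 non-germinating seeds.

10 germinated seeds and 3 non-germinating seeds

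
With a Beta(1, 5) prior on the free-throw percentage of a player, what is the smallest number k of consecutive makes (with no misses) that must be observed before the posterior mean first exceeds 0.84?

k = 26

After k makes and 0 misses the posterior is Beta(1+k, 5), with mean (1+k)/(1+5+k).
Set (1+k)/(6+k) > 0.84 and solve: k > (0.84·6 − 1)/(1 − 0.84) = 25.250.
The smallest integer exceeding 25.250 is 26, and checking k=26: (27)/(32) = 0.8438 > 0.84.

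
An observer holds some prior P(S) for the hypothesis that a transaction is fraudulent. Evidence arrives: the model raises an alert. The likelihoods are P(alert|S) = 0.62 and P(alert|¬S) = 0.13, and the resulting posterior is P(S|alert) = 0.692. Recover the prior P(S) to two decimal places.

P(S) = 0.32

In odds form, posterior odds = prior odds × likelihood ratio, so prior odds = posterior odds ÷ LR.
Posterior odds = 0.692/(1−0.692) = 2.2468. LR = 0.62/0.13 = 4.7692.
Prior odds = 2.2468/4.7692 = 0.4711, so P(S) = 0.4711/(1+0.4711) ≈ 0.32.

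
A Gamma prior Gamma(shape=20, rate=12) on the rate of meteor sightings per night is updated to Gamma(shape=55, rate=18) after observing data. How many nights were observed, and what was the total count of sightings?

A Gamma(α, β) prior (rate parametrization) on a Poisson rate with n observations summing to S gives posterior Gamma(α+S, β+n).
Matching: Σxᵢ = 55 − 20 = 35 and n = 18 − 12 = 6.

n = 6 nights with total 35 sightings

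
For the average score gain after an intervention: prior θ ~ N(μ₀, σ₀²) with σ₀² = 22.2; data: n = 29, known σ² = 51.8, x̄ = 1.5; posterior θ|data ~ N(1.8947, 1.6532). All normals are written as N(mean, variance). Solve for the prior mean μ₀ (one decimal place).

With known observation variance, the Normal–Normal posterior has precision τ_n = τ₀ + n/σ² and mean μ_n = (τ₀μ₀ + (n/σ²)x̄)/τ_n.
Here τ₀ = 1/22.2 = 0.045045 and τ_data = 29/51.8 = 0.559846, so τ_n = 0.604891.
Rearranging for μ₀: μ₀ = (μ_n·τ_n − τ_data·x̄)/τ₀ = (1.8947·0.604891 − 0.559846·1.5) / 0.045045 = 0.306318/0.045045 ≈ 6.8.

μ₀ = 6.8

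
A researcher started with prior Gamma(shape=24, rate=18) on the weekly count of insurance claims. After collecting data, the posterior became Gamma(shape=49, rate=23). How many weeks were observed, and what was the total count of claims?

Gamma–Poisson conjugacy: posterior shape = α + Σxᵢ, posterior rate = β + n.
Matching: Σxᵢ = 49 − 24 = 25 and n = 23 − 18 = 5.

n = 5 weeks with total 25 claims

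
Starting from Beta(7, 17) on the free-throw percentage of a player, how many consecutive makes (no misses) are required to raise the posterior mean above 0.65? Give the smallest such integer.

k = 25

After k makes and 0 misses the posterior is Beta(7+k, 17), with mean (7+k)/(7+17+k).
Set (7+k)/(24+k) > 0.65 and solve: k > (0.65·24 − 7)/(1 − 0.65) = 24.571.
The smallest integer exceeding 24.571 is 25.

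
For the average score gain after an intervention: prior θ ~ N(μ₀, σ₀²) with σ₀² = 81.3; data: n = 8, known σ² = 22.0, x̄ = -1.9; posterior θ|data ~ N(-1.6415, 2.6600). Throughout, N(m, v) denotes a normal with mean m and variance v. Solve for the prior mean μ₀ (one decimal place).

μ₀ = 6.0

The posterior mean is a precision-weighted average: μ_n = (τ₀μ₀ + τ_data·x̄)/(τ₀+τ_data), with τ₀=1/σ₀² and τ_data=n/σ².
Here τ₀ = 1/81.3 = 0.012300 and τ_data = 8/22.0 = 0.363636, so τ_n = 0.375936.
Rearranging for μ₀: μ₀ = (μ_n·τ_n − τ_data·x̄)/τ₀ = (-1.6415·0.375936 − 0.363636·-1.9) / 0.012300 = 0.073809/0.012300 ≈ 6.0.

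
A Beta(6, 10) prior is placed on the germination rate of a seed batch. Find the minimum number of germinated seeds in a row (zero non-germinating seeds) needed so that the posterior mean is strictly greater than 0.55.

k = 7

After k germinated seeds and 0 non-germinating seeds the posterior is Beta(6+k, 10), with mean (6+k)/(6+10+k).
Set (6+k)/(16+k) > 0.55 and solve: k > (0.55·16 − 6)/(1 − 0.55) = 6.222.
The smallest integer exceeding 6.222 is 7.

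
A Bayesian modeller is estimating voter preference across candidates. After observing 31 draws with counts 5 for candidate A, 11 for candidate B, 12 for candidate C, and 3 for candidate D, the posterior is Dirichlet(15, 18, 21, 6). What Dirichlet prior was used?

For a Dirichlet(α) prior with multinomial counts c, the posterior is Dirichlet(α + c) componentwise.
Subtract each count from the matching posterior parameter: 15−5=10, 18−11=7, 21−12=9, 6−3=3.

Dirichlet(10, 7, 9, 3)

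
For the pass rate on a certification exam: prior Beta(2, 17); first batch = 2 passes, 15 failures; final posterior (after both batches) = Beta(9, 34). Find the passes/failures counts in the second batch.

5 passes and 2 failures

Because Beta–binomial updating is additive in the counts, the combined data contributed (α_post−α_prior, β_post−β_prior) successes and failures.
Total across both batches: 9−2=7 passes, 34−17=17 failures.
Subtract the first batch: 7−2=5 passes and 17−15=2 failures.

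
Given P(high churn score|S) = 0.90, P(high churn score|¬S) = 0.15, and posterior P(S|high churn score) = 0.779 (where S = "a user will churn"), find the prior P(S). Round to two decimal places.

Bayes' rule in odds form gives O(S|E) = O(S)·[P(E|S)/P(E|¬S)], hence O(S) = O(S|E)/LR.
Posterior odds = 0.779/(1−0.779) = 3.5249. LR = 0.90/0.15 = 6.0000.
Prior odds = 3.5249/6.0000 = 0.5875, so P(S) = 0.5875/(1+0.5875) ≈ 0.37.

P(S) = 0.37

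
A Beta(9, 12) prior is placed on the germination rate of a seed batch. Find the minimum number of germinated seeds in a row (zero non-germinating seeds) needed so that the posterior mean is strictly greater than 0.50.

k = 4

After k germinated seeds and 0 non-germinating seeds the posterior is Beta(9+k, 12), with mean (9+k)/(9+12+k).
Set (9+k)/(21+k) > 0.50 and solve: k > (0.50·21 − 9)/(1 − 0.50) = 3.000.
The smallest integer exceeding 3.000 is 4, and checking k=4: (13)/(25) = 0.5200 > 0.50.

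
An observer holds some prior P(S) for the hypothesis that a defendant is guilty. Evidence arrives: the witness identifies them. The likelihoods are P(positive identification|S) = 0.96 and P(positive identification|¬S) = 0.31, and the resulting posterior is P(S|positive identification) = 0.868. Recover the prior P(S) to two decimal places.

P(S) = 0.68

Bayes' rule in odds form gives O(S|E) = O(S)·[P(E|S)/P(E|¬S)], hence O(S) = O(S|E)/LR.
Posterior odds = 0.868/(1−0.868) = 6.5758. LR = 0.96/0.31 = 3.0968.
Prior odds = 6.5758/3.0968 = 2.1234, so P(S) = 2.1234/(1+2.1234) ≈ 0.68.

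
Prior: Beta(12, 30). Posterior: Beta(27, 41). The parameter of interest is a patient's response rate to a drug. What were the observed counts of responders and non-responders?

Under Beta–binomial conjugacy the posterior parameters are (a+s, b+f).
Match parameters: s=27−12=15, f=41−30=11.

15 responders and 11 non-responders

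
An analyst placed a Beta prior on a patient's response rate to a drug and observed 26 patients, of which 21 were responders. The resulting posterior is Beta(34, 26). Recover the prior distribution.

Beta is conjugate to the binomial likelihood: posterior = Beta(a+s, b+f).
So a = 34 − 21 = 13 and b = 26 − 5 = 21.

Beta(13, 21)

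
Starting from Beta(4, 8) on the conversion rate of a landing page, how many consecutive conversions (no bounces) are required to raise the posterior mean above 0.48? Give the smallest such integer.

k = 4

After k conversions and 0 bounces the posterior is Beta(4+k, 8), with mean (4+k)/(4+8+k).
Set (4+k)/(12+k) > 0.48 and solve: k > (0.48·12 − 4)/(1 − 0.48) = 3.385.
The smallest integer exceeding 3.385 is 4, and checking k=4: (8)/(16) = 0.5000 > 0.48.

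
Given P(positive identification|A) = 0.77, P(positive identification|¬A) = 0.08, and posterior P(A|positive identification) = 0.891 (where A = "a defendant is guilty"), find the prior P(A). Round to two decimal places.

In odds form, posterior odds = prior odds × likelihood ratio, so prior odds = posterior odds ÷ LR.
Posterior odds = 0.891/(1−0.891) = 8.1743. LR = 0.77/0.08 = 9.6250.
Prior odds = 8.1743/9.6250 = 0.8493, so P(A) = 0.8493/(1+0.8493) ≈ 0.46.

P(A) = 0.46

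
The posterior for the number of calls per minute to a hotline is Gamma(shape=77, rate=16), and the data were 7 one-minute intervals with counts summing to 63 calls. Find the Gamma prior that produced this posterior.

A Gamma(α, β) prior (rate parametrization) on a Poisson rate with n observations summing to S gives posterior Gamma(α+S, β+n).
So α = 77 − 63 = 14 and β = 16 − 7 = 9.

Gamma(shape=14, rate=9)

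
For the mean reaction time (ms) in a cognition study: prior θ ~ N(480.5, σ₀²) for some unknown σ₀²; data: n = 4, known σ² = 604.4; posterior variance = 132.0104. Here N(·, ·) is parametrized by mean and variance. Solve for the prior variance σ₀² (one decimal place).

For the Normal–Normal model with known σ², precisions add: τ_n = τ₀ + n/σ².
So 1/σ₀² = 1/132.0104 − 4/604.4 = 0.007575 − 0.006618 = 0.000957.
Hence σ₀² = 1/0.000957 ≈ 1044.9.

σ₀² = 1044.9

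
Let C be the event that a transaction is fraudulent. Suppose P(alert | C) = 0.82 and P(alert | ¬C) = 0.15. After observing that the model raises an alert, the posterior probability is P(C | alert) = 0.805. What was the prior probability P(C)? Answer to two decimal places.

In odds form, posterior odds = prior odds × likelihood ratio, so prior odds = posterior odds ÷ LR.
Posterior odds = 0.805/(1−0.805) = 4.1282. LR = 0.82/0.15 = 5.4667.
Prior odds = 4.1282/5.4667 = 0.7552, so P(C) = 0.7552/(1+0.7552) ≈ 0.43.

P(C) = 0.43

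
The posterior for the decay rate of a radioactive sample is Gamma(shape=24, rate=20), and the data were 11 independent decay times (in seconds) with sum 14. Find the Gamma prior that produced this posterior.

Gamma(shape=13, rate=6)

Gamma–exponential conjugacy: posterior shape = α + n, posterior rate = β + Σtᵢ.
So α = 24 − 11 = 13 and β = 20 − 14 = 6.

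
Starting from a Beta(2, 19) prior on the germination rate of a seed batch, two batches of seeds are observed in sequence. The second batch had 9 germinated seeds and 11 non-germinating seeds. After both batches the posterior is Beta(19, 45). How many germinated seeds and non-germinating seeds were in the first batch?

Sequential conjugate updates are equivalent to a single update on the pooled data, so total successes = posterior α − prior α and total failures = posterior β − prior β.
Total across both batches: 19−2=17 germinated seeds, 45−19=26 non-germinating seeds.
Subtract the second batch: 17−9=8 germinated seeds and 26−11=15 non-germinating seeds.

8 germinated seeds and 15 non-germinating seeds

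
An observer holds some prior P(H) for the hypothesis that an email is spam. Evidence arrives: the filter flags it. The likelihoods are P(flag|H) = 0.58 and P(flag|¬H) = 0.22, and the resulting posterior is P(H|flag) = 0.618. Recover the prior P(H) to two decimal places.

P(H) = 0.38

Bayes' rule in odds form gives O(H|E) = O(H)·[P(E|H)/P(E|¬H)], hence O(H) = O(H|E)/LR.
Posterior odds = 0.618/(1−0.618) = 1.6178. LR = 0.58/0.22 = 2.6364.
Prior odds = 1.6178/2.6364 = 0.6136, so P(H) = 0.6136/(1+0.6136) ≈ 0.38.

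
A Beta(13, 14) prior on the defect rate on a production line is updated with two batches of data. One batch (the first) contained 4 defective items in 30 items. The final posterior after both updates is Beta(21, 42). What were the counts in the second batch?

4 defective items and 2 good items

Because Beta–binomial updating is additive in the counts, the combined data contributed (α_post−α_prior, β_post−β_prior) successes and failures.
Total across both batches: 21−13=8 defective items, 42−14=28 good items.
Subtract the first batch: 8−4=4 defective items and 28−26=2 good items.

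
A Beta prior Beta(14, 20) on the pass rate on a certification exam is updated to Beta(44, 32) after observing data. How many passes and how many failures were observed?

30 passes and 12 failures

A Beta(α, β) prior with s successes and f failures in binomial data gives a Beta(α+s, β+f) posterior.
Match parameters: s=44−14=30, f=32−20=12.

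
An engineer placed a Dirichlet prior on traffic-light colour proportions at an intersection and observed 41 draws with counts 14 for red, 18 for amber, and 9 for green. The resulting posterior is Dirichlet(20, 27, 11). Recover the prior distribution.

Dirichlet(6, 9, 2)

For a Dirichlet(α) prior with multinomial counts c, the posterior is Dirichlet(α + c) componentwise.
Subtract each count from the matching posterior parameter: 20−14=6, 27−18=9, 11−9=2.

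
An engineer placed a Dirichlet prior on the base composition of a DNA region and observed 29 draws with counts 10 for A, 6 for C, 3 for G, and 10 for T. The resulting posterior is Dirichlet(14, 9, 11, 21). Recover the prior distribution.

For a Dirichlet(α) prior with multinomial counts c, the posterior is Dirichlet(α + c) componentwise.
Subtract each count from the matching posterior parameter: 14−10=4, 9−6=3, 11−3=8, 21−10=11.

Dirichlet(4, 3, 8, 11)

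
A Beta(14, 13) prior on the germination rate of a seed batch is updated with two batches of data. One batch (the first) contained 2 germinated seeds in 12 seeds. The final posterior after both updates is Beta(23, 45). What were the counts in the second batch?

Sequential conjugate updates are equivalent to a single update on the pooled data, so total successes = posterior α − prior α and total failures = posterior β − prior β.
Total across both batches: 23−14=9 germinated seeds, 45−13=32 non-germinating seeds.
Subtract the first batch: 9−2=7 germinated seeds and 32−10=22 non-germinating seeds.

7 germinated seeds and 22 non-germinating seeds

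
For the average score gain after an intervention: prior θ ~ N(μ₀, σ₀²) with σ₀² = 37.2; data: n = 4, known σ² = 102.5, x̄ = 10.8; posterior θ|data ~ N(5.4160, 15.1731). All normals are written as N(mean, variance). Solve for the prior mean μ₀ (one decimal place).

μ₀ = -2.4

The posterior mean is a precision-weighted average: μ_n = (τ₀μ₀ + τ_data·x̄)/(τ₀+τ_data), with τ₀=1/σ₀² and τ_data=n/σ².
Here τ₀ = 1/37.2 = 0.026882 and τ_data = 4/102.5 = 0.039024, so τ_n = 0.065906.
Rearranging for μ₀: μ₀ = (μ_n·τ_n − τ_data·x̄)/τ₀ = (5.4160·0.065906 − 0.039024·10.8) / 0.026882 = -0.064512/0.026882 ≈ -2.4.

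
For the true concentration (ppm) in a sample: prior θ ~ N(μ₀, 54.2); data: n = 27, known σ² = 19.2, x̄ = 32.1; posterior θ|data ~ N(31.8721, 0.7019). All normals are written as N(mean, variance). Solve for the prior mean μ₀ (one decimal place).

With known observation variance, the Normal–Normal posterior has precision τ_n = τ₀ + n/σ² and mean μ_n = (τ₀μ₀ + (n/σ²)x̄)/τ_n.
Here τ₀ = 1/54.2 = 0.018450 and τ_data = 27/19.2 = 1.406250, so τ_n = 1.424700.
Rearranging for μ₀: μ₀ = (μ_n·τ_n − τ_data·x̄)/τ₀ = (31.8721·1.424700 − 1.406250·32.1) / 0.018450 = 0.267556/0.018450 ≈ 14.5.

μ₀ = 14.5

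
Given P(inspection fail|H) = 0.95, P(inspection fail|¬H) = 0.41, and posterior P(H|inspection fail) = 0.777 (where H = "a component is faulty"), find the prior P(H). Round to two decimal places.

P(H) = 0.60

In odds form, posterior odds = prior odds × likelihood ratio, so prior odds = posterior odds ÷ LR.
Posterior odds = 0.777/(1−0.777) = 3.4843. LR = 0.95/0.41 = 2.3171.
Prior odds = 3.4843/2.3171 = 1.5037, so P(H) = 1.5037/(1+1.5037) ≈ 0.60.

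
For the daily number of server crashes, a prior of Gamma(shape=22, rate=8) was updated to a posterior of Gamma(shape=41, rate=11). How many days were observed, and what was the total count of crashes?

n = 3 days with total 19 crashes

Gamma–Poisson conjugacy: posterior shape = α + Σxᵢ, posterior rate = β + n.
Matching: Σxᵢ = 41 − 22 = 19 and n = 11 − 8 = 3.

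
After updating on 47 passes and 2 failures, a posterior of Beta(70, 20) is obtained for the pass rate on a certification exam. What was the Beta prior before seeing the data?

Beta(23, 18)

Beta is conjugate to the binomial likelihood: posterior = Beta(a+s, b+f).
Subtract the data counts: 70−47=23, 20−2=18.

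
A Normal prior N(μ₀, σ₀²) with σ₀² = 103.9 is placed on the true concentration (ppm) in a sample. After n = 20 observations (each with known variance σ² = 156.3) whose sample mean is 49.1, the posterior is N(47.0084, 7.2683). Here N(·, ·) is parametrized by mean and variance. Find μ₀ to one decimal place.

μ₀ = 19.2

The posterior mean is a precision-weighted average: μ_n = (τ₀μ₀ + τ_data·x̄)/(τ₀+τ_data), with τ₀=1/σ₀² and τ_data=n/σ².
Here τ₀ = 1/103.9 = 0.009625 and τ_data = 20/156.3 = 0.127959, so τ_n = 0.137584.
Rearranging for μ₀: μ₀ = (μ_n·τ_n − τ_data·x̄)/τ₀ = (47.0084·0.137584 − 0.127959·49.1) / 0.009625 = 0.184817/0.009625 ≈ 19.2.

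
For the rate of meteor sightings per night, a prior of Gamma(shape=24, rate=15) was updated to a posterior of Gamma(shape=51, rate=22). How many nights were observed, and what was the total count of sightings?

n = 7 nights with total 27 sightings

A Gamma(α, β) prior (rate parametrization) on a Poisson rate with n observations summing to S gives posterior Gamma(α+S, β+n).
Matching: Σxᵢ = 51 − 24 = 27 and n = 22 − 15 = 7.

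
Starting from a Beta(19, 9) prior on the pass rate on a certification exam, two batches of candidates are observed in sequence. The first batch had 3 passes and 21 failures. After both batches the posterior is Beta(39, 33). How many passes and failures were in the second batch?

17 passes and 3 failures

Because Beta–binomial updating is additive in the counts, the combined data contributed (α_post−α_prior, β_post−β_prior) successes and failures.
Total across both batches: 39−19=20 passes, 33−9=24 failures.
Subtract the first batch: 20−3=17 passes and 24−21=3 failures.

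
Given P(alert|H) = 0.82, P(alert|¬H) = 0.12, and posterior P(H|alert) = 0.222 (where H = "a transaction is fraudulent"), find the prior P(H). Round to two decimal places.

P(H) = 0.04

In odds form, posterior odds = prior odds × likelihood ratio, so prior odds = posterior odds ÷ LR.
Posterior odds = 0.222/(1−0.222) = 0.2853. LR = 0.82/0.12 = 6.8333.
Prior odds = 0.2853/6.8333 = 0.0418, so P(H) = 0.0418/(1+0.0418) ≈ 0.04.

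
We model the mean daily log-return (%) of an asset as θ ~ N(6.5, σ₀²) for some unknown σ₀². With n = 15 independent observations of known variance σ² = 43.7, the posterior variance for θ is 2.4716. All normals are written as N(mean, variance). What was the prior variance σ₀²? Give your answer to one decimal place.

Posterior precision equals prior precision plus data precision: 1/σ_n² = 1/σ₀² + n/σ².
So 1/σ₀² = 1/2.4716 − 15/43.7 = 0.404596 − 0.343249 = 0.061347.
Hence σ₀² = 1/0.061347 ≈ 16.3.

σ₀² = 16.3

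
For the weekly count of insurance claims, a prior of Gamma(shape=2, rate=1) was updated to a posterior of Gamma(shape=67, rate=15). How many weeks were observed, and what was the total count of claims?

A Gamma(α, β) prior (rate parametrization) on a Poisson rate with n observations summing to S gives posterior Gamma(α+S, β+n).
Matching: Σxᵢ = 67 − 2 = 65 and n = 15 − 1 = 14.

n = 14 weeks with total 65 claims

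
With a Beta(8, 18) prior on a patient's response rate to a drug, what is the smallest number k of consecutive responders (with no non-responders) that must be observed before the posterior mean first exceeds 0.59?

k = 18

After k responders and 0 non-responders the posterior is Beta(8+k, 18), with mean (8+k)/(8+18+k).
Set (8+k)/(26+k) > 0.59 and solve: k > (0.59·26 − 8)/(1 − 0.59) = 17.902.
The smallest integer exceeding 17.902 is 18.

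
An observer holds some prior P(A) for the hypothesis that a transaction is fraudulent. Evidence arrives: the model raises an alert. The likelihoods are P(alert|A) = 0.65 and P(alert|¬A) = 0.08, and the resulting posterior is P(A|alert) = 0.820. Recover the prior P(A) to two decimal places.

P(A) = 0.36

Bayes' rule in odds form gives O(A|E) = O(A)·[P(E|A)/P(E|¬A)], hence O(A) = O(A|E)/LR.
Posterior odds = 0.820/(1−0.820) = 4.5556. LR = 0.65/0.08 = 8.1250.
Prior odds = 4.5556/8.1250 = 0.5607, so P(A) = 0.5607/(1+0.5607) ≈ 0.36.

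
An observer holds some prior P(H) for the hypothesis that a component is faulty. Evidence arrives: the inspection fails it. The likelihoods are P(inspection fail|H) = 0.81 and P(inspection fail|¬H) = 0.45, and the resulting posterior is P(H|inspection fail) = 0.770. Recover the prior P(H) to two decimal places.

P(H) = 0.65

In odds form, posterior odds = prior odds × likelihood ratio, so prior odds = posterior odds ÷ LR.
Posterior odds = 0.770/(1−0.770) = 3.3478. LR = 0.81/0.45 = 1.8000.
Prior odds = 3.3478/1.8000 = 1.8599, so P(H) = 1.8599/(1+1.8599) ≈ 0.65.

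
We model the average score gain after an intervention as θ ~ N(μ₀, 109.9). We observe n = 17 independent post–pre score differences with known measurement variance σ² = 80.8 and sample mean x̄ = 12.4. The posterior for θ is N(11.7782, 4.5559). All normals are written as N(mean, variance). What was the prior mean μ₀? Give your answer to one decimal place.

With known observation variance, the Normal–Normal posterior has precision τ_n = τ₀ + n/σ² and mean μ_n = (τ₀μ₀ + (n/σ²)x̄)/τ_n.
Here τ₀ = 1/109.9 = 0.009099 and τ_data = 17/80.8 = 0.210396, so τ_n = 0.219495.
Rearranging for μ₀: μ₀ = (μ_n·τ_n − τ_data·x̄)/τ₀ = (11.7782·0.219495 − 0.210396·12.4) / 0.009099 = -0.023654/0.009099 ≈ -2.6.

μ₀ = -2.6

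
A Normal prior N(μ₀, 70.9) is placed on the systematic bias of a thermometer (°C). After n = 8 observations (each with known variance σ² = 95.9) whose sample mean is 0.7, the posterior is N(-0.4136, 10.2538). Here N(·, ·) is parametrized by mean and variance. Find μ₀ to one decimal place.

With known observation variance, the Normal–Normal posterior has precision τ_n = τ₀ + n/σ² and mean μ_n = (τ₀μ₀ + (n/σ²)x̄)/τ_n.
Here τ₀ = 1/70.9 = 0.014104 and τ_data = 8/95.9 = 0.083420, so τ_n = 0.097524.
Rearranging for μ₀: μ₀ = (μ_n·τ_n − τ_data·x̄)/τ₀ = (-0.4136·0.097524 − 0.083420·0.7) / 0.014104 = -0.098730/0.014104 ≈ -7.0.

μ₀ = -7.0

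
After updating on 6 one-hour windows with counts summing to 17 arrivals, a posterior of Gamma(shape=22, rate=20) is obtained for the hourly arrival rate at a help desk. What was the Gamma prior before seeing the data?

Gamma(shape=5, rate=14)

A Gamma(α, β) prior (rate parametrization) on a Poisson rate with n observations summing to S gives posterior Gamma(α+S, β+n).
So α = 22 − 17 = 5 and β = 20 − 6 = 14.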